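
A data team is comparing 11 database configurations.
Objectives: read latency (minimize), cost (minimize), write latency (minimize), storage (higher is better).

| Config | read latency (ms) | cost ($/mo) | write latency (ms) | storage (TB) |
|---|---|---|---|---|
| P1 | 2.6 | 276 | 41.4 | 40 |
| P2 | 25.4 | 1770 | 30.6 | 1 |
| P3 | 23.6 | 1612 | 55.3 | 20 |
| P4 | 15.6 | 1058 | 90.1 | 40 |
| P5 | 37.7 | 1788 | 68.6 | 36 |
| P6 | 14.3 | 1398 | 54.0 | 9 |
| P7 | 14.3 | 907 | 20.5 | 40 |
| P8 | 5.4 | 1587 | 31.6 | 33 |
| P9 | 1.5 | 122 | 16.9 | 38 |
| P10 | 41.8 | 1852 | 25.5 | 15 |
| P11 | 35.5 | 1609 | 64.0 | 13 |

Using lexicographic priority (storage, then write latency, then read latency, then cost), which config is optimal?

First maximize storage: best is 40, kept {P1, P4, P7}.
Then minimize write latency: best is 20.5, kept {P7}.

P7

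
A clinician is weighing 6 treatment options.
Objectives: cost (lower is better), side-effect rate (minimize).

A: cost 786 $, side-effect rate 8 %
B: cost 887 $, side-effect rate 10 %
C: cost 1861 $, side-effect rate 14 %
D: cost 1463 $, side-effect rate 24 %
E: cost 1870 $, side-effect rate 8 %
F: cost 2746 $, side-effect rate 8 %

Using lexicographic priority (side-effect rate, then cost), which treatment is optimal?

A

First minimize side-effect rate: best is 8, kept {A, E, F}.
Then minimize cost: best is 786, kept {A}.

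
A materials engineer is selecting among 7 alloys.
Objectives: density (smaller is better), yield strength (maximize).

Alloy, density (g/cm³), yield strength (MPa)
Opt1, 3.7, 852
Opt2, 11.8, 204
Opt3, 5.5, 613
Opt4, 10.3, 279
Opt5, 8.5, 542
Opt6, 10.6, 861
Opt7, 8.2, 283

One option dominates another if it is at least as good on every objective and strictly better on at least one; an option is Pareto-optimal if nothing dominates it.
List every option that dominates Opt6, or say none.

Opt1: worse on yield strength (852 vs 861).
Opt2: worse on density (11.8 vs 10.6).
Opt3: worse on yield strength (613 vs 861).
Opt4: worse on yield strength (279 vs 861).
Opt5: worse on yield strength (542 vs 861).
Opt7: worse on yield strength (283 vs 861).
No option dominates Opt6.

none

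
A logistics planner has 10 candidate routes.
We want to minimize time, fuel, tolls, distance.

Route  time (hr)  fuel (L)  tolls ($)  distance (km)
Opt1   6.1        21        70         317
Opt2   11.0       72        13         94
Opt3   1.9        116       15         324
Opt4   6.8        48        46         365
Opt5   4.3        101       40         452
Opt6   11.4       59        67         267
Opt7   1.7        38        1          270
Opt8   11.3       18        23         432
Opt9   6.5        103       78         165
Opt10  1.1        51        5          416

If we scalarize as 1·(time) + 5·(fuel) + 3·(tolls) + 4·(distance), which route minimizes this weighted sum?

Opt2

Opt1: 1·6.1 + 5·21 + 3·70 + 4·317 = 1589.1
Opt2: 1·11.0 + 5·72 + 3·13 + 4·94 = 786.0
Opt3: 1·1.9 + 5·116 + 3·15 + 4·324 = 1922.9
Opt4: 1·6.8 + 5·48 + 3·46 + 4·365 = 1844.8
Opt5: 1·4.3 + 5·101 + 3·40 + 4·452 = 2437.3
Opt6: 1·11.4 + 5·59 + 3·67 + 4·267 = 1575.4
Opt7: 1·1.7 + 5·38 + 3·1 + 4·270 = 1274.7
Opt8: 1·11.3 + 5·18 + 3·23 + 4·432 = 1898.3
Opt9: 1·6.5 + 5·103 + 3·78 + 4·165 = 1415.5
Opt10: 1·1.1 + 5·51 + 3·5 + 4·416 = 1935.1
Lowest: Opt2 at 786.0.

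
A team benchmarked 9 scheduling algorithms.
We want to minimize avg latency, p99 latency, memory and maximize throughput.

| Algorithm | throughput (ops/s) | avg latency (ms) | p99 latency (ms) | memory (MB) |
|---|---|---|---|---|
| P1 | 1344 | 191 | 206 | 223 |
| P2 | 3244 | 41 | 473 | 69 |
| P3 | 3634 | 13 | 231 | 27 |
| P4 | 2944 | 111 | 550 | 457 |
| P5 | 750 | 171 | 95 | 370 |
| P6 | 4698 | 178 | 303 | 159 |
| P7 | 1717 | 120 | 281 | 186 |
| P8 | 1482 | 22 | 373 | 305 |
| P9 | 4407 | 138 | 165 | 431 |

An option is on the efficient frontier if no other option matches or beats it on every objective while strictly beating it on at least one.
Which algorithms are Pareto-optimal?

P1: not dominated.
P2: dominated by P3 (throughput 3634≥3244, avg latency 13≤41, p99 latency 231≤473, memory 27≤69).
P3: not dominated (best avg latency).
P4: dominated by P2 (throughput 3244≥2944, avg latency 41≤111, p99 latency 473≤550, memory 69≤457).
P5: not dominated (best p99 latency).
P6: not dominated (best throughput).
P7: dominated by P3 (throughput 3634≥1717, avg latency 13≤120, p99 latency 231≤281, memory 27≤186).
P8: dominated by P3 (throughput 3634≥1482, avg latency 13≤22, p99 latency 231≤373, memory 27≤305).
P9: not dominated.

P1, P3, P5, P6, P9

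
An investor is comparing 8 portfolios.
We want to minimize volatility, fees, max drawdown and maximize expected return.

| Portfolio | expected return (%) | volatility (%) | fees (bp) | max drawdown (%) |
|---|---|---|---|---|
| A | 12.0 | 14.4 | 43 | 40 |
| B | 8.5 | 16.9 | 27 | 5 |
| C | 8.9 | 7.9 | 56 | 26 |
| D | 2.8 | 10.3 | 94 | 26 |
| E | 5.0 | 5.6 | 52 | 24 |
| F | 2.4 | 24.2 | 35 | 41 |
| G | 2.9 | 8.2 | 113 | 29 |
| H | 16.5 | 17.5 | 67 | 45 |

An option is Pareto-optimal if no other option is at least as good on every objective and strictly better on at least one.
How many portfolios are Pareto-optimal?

5

A: not dominated.
B: not dominated (best fees).
C: not dominated.
D: dominated by C (expected return 8.9≥2.8, volatility 7.9≤10.3, fees 56≤94, max drawdown 26≤26).
E: not dominated (best volatility).
F: dominated by B (expected return 8.5≥2.4, volatility 16.9≤24.2, fees 27≤35, max drawdown 5≤41).
G: dominated by C (expected return 8.9≥2.9, volatility 7.9≤8.2, fees 56≤113, max drawdown 26≤29).
H: not dominated (best expected return).
Pareto-optimal: A, B, C, E, H → 5.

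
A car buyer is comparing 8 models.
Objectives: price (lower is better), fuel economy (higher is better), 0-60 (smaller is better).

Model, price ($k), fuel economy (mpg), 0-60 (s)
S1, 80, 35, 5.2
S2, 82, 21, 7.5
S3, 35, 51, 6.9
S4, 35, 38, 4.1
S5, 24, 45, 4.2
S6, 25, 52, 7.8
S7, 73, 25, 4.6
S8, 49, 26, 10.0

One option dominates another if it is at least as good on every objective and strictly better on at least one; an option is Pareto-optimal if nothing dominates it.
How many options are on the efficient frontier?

4

S1: dominated by S4 (price 35≤80, fuel economy 38≥35, 0-60 4.1≤5.2).
S2: dominated by S1 (price 80≤82, fuel economy 35≥21, 0-60 5.2≤7.5).
S3: not dominated.
S4: not dominated (best 0-60).
S5: not dominated (best price).
S6: not dominated (best fuel economy).
S7: dominated by S4 (price 35≤73, fuel economy 38≥25, 0-60 4.1≤4.6).
S8: dominated by S3 (price 35≤49, fuel economy 51≥26, 0-60 6.9≤10.0).
Pareto-optimal: S3, S4, S5, S6 → 4.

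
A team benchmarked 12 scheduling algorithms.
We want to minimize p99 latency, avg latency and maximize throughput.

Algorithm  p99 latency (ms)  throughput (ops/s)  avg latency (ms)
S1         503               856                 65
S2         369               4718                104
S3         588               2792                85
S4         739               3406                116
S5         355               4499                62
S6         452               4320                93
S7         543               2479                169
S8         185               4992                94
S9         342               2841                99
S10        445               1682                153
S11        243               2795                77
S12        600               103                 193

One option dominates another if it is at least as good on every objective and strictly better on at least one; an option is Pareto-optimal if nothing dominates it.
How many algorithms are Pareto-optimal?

3

S1: dominated by S5 (p99 latency 355≤503, throughput 4499≥856, avg latency 62≤65).
S2: dominated by S8 (p99 latency 185≤369, throughput 4992≥4718, avg latency 94≤104).
S3: dominated by S5 (p99 latency 355≤588, throughput 4499≥2792, avg latency 62≤85).
S4: dominated by S2 (p99 latency 369≤739, throughput 4718≥3406, avg latency 104≤116).
S5: not dominated (best avg latency).
S6: dominated by S5 (p99 latency 355≤452, throughput 4499≥4320, avg latency 62≤93).
S7: dominated by S2 (p99 latency 369≤543, throughput 4718≥2479, avg latency 104≤169).
S8: not dominated (best p99 latency).
S9: dominated by S8 (p99 latency 185≤342, throughput 4992≥2841, avg latency 94≤99).
S10: dominated by S2 (p99 latency 369≤445, throughput 4718≥1682, avg latency 104≤153).
S11: not dominated.
S12: dominated by S1 (p99 latency 503≤600, throughput 856≥103, avg latency 65≤193).
Pareto-optimal: S5, S8, S11 → 3.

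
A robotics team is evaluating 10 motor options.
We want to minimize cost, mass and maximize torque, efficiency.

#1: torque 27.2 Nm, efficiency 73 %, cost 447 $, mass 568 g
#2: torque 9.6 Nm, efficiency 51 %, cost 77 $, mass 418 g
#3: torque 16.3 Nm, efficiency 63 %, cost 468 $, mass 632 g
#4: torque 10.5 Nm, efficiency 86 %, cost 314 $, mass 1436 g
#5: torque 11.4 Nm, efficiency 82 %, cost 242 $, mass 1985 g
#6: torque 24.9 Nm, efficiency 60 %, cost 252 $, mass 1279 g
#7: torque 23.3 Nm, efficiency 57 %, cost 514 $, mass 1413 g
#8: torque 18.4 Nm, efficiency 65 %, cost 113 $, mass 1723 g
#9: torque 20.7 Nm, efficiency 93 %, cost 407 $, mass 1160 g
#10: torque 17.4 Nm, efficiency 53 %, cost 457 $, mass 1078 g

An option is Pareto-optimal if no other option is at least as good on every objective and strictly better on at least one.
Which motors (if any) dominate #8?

#1: worse on cost (447 vs 113).
#2: worse on torque (9.6 vs 18.4).
#3: worse on torque (16.3 vs 18.4).
#4: worse on torque (10.5 vs 18.4).
#5: worse on torque (11.4 vs 18.4).
#6: worse on efficiency (60 vs 65).
#7: worse on efficiency (57 vs 65).
#9: worse on cost (407 vs 113).
#10: worse on torque (17.4 vs 18.4).
No option dominates #8.

none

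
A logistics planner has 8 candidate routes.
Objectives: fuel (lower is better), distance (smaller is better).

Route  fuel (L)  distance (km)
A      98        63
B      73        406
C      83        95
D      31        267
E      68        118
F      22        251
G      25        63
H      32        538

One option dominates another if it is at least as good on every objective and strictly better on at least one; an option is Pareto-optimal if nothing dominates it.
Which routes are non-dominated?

A: dominated by G (fuel 25≤98, distance 63≤63).
B: dominated by D (fuel 31≤73, distance 267≤406).
C: dominated by G (fuel 25≤83, distance 63≤95).
D: dominated by F (fuel 22≤31, distance 251≤267).
E: dominated by G (fuel 25≤68, distance 63≤118).
F: not dominated (best fuel).
G: not dominated.
H: dominated by D (fuel 31≤32, distance 267≤538).

F, G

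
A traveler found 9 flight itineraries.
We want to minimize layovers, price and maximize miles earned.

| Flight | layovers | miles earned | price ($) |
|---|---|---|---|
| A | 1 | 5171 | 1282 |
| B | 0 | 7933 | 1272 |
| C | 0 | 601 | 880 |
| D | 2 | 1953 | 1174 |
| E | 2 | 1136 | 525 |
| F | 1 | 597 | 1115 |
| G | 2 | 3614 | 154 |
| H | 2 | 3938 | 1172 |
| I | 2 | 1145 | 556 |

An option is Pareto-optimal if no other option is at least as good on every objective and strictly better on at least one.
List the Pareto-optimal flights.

A: dominated by B (layovers 0≤1, miles earned 7933≥5171, price 1272≤1282).
B: not dominated (best miles earned).
C: not dominated.
D: dominated by G (layovers 2≤2, miles earned 3614≥1953, price 154≤1174).
E: dominated by G (layovers 2≤2, miles earned 3614≥1136, price 154≤525).
F: dominated by C (layovers 0≤1, miles earned 601≥597, price 880≤1115).
G: not dominated (best price).
H: not dominated.
I: dominated by G (layovers 2≤2, miles earned 3614≥1145, price 154≤556).

B, C, G, H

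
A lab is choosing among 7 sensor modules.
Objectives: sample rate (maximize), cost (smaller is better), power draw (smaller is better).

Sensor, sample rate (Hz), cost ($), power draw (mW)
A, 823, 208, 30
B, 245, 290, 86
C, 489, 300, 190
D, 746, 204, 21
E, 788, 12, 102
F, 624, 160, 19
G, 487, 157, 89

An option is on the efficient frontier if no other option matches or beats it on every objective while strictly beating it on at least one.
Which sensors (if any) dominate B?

A: sample rate 823≥245, cost 208≤290, power draw 30≤86 — dominates B.
D: sample rate 746≥245, cost 204≤290, power draw 21≤86 — dominates B.
F: sample rate 624≥245, cost 160≤290, power draw 19≤86 — dominates B.
Others (C, E, G) are each worse than B on at least one objective.

A, D, F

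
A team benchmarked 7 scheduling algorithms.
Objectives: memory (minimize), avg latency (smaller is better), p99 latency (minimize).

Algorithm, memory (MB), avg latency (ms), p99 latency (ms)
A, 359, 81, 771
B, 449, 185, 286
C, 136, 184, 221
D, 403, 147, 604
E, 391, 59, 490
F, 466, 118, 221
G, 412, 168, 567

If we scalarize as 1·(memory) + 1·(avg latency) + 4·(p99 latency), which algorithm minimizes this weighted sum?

A: 1·359 + 1·81 + 4·771 = 3524
B: 1·449 + 1·185 + 4·286 = 1778
C: 1·136 + 1·184 + 4·221 = 1204
D: 1·403 + 1·147 + 4·604 = 2966
E: 1·391 + 1·59 + 4·490 = 2410
F: 1·466 + 1·118 + 4·221 = 1468
G: 1·412 + 1·168 + 4·567 = 2848
Lowest: C at 1204.

C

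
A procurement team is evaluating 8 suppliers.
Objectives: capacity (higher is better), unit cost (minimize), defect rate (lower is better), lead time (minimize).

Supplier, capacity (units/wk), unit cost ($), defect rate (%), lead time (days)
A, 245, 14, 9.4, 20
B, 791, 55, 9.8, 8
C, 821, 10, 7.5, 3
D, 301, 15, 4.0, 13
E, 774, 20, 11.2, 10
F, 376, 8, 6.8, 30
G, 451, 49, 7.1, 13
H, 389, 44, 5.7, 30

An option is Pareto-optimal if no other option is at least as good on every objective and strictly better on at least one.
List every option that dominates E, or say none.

C: capacity 821≥774, unit cost 10≤20, defect rate 7.5≤11.2, lead time 3≤10 — dominates E.
Others (A, B, D, F, G, H) are each worse than E on at least one objective.

C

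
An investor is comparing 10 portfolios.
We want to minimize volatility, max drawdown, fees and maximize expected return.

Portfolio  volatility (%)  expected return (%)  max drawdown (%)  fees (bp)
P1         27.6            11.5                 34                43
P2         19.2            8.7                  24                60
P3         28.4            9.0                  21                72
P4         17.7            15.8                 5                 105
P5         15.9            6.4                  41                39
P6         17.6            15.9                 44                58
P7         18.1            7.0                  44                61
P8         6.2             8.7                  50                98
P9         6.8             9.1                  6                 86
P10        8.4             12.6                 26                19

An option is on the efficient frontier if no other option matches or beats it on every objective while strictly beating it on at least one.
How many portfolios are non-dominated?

7

P1: dominated by P10 (volatility 8.4≤27.6, expected return 12.6≥11.5, max drawdown 26≤34, fees 19≤43).
P2: not dominated.
P3: not dominated.
P4: not dominated (best max drawdown).
P5: dominated by P10 (volatility 8.4≤15.9, expected return 12.6≥6.4, max drawdown 26≤41, fees 19≤39).
P6: not dominated (best expected return).
P7: dominated by P6 (volatility 17.6≤18.1, expected return 15.9≥7.0, max drawdown 44≤44, fees 58≤61).
P8: not dominated (best volatility).
P9: not dominated.
P10: not dominated (best fees).
Pareto-optimal: P2, P3, P4, P6, P8, P9, P10 → 7.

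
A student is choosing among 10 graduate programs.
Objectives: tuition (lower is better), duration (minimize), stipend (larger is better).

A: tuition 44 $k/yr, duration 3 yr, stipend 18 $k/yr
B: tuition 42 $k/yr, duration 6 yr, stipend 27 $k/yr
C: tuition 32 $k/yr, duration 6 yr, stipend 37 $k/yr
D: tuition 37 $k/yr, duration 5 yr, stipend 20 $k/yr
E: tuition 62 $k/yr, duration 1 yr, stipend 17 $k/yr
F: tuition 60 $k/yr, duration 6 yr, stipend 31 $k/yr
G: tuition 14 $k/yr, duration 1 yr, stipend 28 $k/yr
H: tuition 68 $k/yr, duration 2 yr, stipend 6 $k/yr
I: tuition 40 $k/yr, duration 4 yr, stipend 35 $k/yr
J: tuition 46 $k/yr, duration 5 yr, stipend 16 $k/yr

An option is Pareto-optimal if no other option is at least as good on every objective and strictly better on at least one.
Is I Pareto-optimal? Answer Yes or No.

A: worse on tuition (44 vs 40).
B: worse on tuition (42 vs 40).
C: worse on duration (6 vs 4).
D: worse on duration (5 vs 4).
E: worse on tuition (62 vs 40).
F: worse on tuition (60 vs 40).
G: worse on stipend (28 vs 35).
H: worse on tuition (68 vs 40).
J: worse on tuition (46 vs 40).
No option is at least as good as I on every objective and strictly better on one.

Yes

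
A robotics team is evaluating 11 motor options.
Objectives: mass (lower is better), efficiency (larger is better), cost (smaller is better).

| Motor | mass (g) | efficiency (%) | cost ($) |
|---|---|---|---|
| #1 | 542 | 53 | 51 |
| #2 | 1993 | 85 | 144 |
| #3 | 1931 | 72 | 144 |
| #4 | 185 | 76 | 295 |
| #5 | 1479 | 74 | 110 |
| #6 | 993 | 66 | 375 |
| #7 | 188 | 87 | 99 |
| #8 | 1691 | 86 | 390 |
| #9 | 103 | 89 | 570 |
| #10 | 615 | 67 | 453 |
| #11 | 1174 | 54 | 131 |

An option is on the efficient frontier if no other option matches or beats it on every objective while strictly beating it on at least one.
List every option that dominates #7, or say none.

none

#1: worse on mass (542 vs 188).
#2: worse on mass (1993 vs 188).
#3: worse on mass (1931 vs 188).
#4: worse on efficiency (76 vs 87).
#5: worse on mass (1479 vs 188).
#6: worse on mass (993 vs 188).
#8: worse on mass (1691 vs 188).
#9: worse on cost (570 vs 99).
#10: worse on mass (615 vs 188).
#11: worse on mass (1174 vs 188).
No option dominates #7.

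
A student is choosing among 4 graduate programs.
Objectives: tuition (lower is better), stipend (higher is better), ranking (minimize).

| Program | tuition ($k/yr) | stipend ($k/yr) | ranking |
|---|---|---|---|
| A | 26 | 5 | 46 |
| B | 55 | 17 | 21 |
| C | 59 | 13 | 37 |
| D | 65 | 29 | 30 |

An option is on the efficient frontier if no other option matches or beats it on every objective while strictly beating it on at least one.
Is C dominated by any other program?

B vs C: tuition 55≤59, stipend 17≥13, ranking 21≤37 — B is at least as good on every objective and strictly better on at least one, so B dominates C.

Yes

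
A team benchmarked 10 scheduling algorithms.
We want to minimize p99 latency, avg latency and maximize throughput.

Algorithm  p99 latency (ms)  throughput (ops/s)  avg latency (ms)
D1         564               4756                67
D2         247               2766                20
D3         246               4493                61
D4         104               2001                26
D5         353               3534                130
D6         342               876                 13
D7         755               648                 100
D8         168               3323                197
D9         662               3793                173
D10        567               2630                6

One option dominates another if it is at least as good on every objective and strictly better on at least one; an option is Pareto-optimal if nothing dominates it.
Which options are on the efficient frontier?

D1: not dominated (best throughput).
D2: not dominated.
D3: not dominated.
D4: not dominated (best p99 latency).
D5: dominated by D3 (p99 latency 246≤353, throughput 4493≥3534, avg latency 61≤130).
D6: not dominated.
D7: dominated by D1 (p99 latency 564≤755, throughput 4756≥648, avg latency 67≤100).
D8: not dominated.
D9: dominated by D1 (p99 latency 564≤662, throughput 4756≥3793, avg latency 67≤173).
D10: not dominated (best avg latency).

D1, D2, D3, D4, D6, D8, D10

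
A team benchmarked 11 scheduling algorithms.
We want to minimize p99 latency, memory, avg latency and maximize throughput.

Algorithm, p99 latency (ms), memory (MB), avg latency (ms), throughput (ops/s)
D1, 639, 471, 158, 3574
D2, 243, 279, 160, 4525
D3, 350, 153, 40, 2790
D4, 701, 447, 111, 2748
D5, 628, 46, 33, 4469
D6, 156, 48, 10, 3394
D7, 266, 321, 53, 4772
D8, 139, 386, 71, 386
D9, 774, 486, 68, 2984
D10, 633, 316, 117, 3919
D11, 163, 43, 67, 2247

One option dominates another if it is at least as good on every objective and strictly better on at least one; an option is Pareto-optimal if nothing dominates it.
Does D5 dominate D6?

D5 vs D6: D5 is worse on p99 latency (628 vs 156), so it does not dominate D6.

No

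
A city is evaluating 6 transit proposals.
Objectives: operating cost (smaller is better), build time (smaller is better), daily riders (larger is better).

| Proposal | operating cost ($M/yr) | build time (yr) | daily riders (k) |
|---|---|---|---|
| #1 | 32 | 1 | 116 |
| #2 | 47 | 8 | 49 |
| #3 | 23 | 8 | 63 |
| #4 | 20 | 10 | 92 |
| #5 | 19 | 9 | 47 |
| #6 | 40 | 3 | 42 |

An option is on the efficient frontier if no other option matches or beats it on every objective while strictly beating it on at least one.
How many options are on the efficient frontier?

#1: not dominated (best build time).
#2: dominated by #1 (operating cost 32≤47, build time 1≤8, daily riders 116≥49).
#3: not dominated.
#4: not dominated.
#5: not dominated (best operating cost).
#6: dominated by #1 (operating cost 32≤40, build time 1≤3, daily riders 116≥42).
Pareto-optimal: #1, #3, #4, #5 → 4.

4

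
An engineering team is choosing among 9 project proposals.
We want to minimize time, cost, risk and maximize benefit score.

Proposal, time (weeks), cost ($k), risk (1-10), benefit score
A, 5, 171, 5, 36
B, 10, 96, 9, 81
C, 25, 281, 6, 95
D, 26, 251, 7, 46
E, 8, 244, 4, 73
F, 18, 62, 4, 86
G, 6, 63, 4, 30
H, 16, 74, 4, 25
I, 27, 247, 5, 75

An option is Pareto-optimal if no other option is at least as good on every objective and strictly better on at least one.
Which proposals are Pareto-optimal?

A, B, C, E, F, G

A: not dominated (best time).
B: not dominated.
C: not dominated (best benefit score).
D: dominated by E (time 8≤26, cost 244≤251, risk 4≤7, benefit score 73≥46).
E: not dominated.
F: not dominated (best cost).
G: not dominated.
H: dominated by G (time 6≤16, cost 63≤74, risk 4≤4, benefit score 30≥25).
I: dominated by F (time 18≤27, cost 62≤247, risk 4≤5, benefit score 86≥75).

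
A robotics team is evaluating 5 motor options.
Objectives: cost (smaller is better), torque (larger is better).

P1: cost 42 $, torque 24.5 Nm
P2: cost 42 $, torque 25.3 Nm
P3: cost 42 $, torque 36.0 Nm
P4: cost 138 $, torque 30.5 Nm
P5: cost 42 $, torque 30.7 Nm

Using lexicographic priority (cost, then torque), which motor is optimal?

P3

First minimize cost: best is 42, kept {P1, P2, P3, P5}.
Then maximize torque: best is 36.0, kept {P3}.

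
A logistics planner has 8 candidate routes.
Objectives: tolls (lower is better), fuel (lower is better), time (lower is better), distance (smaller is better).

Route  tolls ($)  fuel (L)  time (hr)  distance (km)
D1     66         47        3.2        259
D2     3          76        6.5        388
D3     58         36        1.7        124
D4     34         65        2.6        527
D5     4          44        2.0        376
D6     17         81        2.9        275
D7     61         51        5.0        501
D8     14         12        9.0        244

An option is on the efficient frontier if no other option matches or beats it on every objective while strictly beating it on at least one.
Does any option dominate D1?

D3 vs D1: tolls 58≤66, fuel 36≤47, time 1.7≤3.2, distance 124≤259 — D3 is at least as good on every objective and strictly better on at least one, so D3 dominates D1.

Yes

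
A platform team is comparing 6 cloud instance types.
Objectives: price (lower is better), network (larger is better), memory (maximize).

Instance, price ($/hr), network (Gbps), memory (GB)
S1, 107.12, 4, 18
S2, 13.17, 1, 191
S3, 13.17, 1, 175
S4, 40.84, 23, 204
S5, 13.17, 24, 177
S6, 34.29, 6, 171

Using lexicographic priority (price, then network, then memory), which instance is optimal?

First minimize price: best is 13.17, kept {S2, S3, S5}.
Then maximize network: best is 24, kept {S5}.

S5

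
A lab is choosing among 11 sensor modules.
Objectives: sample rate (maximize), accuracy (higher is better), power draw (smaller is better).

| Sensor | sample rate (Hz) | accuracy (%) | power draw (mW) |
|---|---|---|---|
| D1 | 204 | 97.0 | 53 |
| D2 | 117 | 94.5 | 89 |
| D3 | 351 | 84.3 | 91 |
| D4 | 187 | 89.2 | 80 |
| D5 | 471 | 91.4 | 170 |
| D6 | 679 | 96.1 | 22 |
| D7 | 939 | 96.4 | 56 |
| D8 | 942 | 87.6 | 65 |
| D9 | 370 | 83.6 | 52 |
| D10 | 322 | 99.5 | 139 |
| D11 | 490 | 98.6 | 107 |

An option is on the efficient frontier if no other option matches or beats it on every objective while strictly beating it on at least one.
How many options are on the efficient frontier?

6

D1: not dominated.
D2: dominated by D1 (sample rate 204≥117, accuracy 97.0≥94.5, power draw 53≤89).
D3: dominated by D6 (sample rate 679≥351, accuracy 96.1≥84.3, power draw 22≤91).
D4: dominated by D1 (sample rate 204≥187, accuracy 97.0≥89.2, power draw 53≤80).
D5: dominated by D6 (sample rate 679≥471, accuracy 96.1≥91.4, power draw 22≤170).
D6: not dominated (best power draw).
D7: not dominated.
D8: not dominated (best sample rate).
D9: dominated by D6 (sample rate 679≥370, accuracy 96.1≥83.6, power draw 22≤52).
D10: not dominated (best accuracy).
D11: not dominated.
Pareto-optimal: D1, D6, D7, D8, D10, D11 → 6.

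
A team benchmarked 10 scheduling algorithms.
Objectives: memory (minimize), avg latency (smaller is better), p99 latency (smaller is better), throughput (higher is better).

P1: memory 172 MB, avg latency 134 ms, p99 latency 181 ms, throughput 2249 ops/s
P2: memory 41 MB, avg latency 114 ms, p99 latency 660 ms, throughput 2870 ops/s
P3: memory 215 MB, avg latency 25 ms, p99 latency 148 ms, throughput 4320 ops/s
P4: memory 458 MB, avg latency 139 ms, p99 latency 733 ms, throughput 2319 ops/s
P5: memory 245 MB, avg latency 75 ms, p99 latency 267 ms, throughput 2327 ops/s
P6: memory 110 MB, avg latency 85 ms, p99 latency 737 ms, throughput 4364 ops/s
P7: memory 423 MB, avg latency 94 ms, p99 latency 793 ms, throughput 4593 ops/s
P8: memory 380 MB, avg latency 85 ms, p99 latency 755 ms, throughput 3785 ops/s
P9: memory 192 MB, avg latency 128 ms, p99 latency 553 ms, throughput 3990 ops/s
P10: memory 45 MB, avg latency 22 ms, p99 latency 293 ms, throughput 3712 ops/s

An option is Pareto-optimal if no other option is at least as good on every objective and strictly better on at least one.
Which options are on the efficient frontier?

P1: not dominated.
P2: not dominated (best memory).
P3: not dominated (best p99 latency).
P4: dominated by P2 (memory 41≤458, avg latency 114≤139, p99 latency 660≤733, throughput 2870≥2319).
P5: dominated by P3 (memory 215≤245, avg latency 25≤75, p99 latency 148≤267, throughput 4320≥2327).
P6: not dominated.
P7: not dominated (best throughput).
P8: dominated by P3 (memory 215≤380, avg latency 25≤85, p99 latency 148≤755, throughput 4320≥3785).
P9: not dominated.
P10: not dominated (best avg latency).

P1, P2, P3, P6, P7, P9, P10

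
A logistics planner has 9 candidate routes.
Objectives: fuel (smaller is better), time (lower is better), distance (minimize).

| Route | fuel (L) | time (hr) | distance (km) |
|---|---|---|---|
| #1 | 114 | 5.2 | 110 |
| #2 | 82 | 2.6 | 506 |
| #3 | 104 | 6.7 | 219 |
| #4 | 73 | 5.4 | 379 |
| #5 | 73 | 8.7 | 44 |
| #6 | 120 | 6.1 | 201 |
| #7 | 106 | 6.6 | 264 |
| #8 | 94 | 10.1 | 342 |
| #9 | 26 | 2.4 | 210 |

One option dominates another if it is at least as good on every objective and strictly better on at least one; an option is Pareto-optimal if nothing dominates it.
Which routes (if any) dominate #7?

#9: fuel 26≤106, time 2.4≤6.6, distance 210≤264 — dominates #7.
Others (#1, #2, #3, #4, #5, #6, #8) are each worse than #7 on at least one objective.

#9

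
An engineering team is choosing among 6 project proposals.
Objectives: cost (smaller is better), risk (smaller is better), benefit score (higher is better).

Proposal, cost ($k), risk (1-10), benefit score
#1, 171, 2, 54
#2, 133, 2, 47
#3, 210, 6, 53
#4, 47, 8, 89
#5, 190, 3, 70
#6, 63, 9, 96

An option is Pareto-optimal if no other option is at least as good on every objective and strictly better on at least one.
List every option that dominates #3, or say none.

#1: cost 171≤210, risk 2≤6, benefit score 54≥53 — dominates #3.
#5: cost 190≤210, risk 3≤6, benefit score 70≥53 — dominates #3.
Others (#2, #4, #6) are each worse than #3 on at least one objective.

#1, #5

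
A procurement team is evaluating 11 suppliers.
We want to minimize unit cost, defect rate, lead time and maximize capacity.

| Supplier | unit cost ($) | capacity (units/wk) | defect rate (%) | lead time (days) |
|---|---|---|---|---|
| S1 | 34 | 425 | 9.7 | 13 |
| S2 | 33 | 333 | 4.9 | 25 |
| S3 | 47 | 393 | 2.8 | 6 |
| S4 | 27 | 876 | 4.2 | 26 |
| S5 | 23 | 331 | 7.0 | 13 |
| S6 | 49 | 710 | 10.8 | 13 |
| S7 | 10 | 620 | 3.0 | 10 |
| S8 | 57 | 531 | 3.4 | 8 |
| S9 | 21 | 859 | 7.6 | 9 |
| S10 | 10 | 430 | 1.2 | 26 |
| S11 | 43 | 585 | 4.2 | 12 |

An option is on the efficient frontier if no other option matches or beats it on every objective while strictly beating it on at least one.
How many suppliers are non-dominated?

S1: dominated by S7 (unit cost 10≤34, capacity 620≥425, defect rate 3.0≤9.7, lead time 10≤13).
S2: dominated by S7 (unit cost 10≤33, capacity 620≥333, defect rate 3.0≤4.9, lead time 10≤25).
S3: not dominated (best lead time).
S4: not dominated (best capacity).
S5: dominated by S7 (unit cost 10≤23, capacity 620≥331, defect rate 3.0≤7.0, lead time 10≤13).
S6: dominated by S9 (unit cost 21≤49, capacity 859≥710, defect rate 7.6≤10.8, lead time 9≤13).
S7: not dominated.
S8: not dominated.
S9: not dominated.
S10: not dominated (best defect rate).
S11: dominated by S7 (unit cost 10≤43, capacity 620≥585, defect rate 3.0≤4.2, lead time 10≤12).
Pareto-optimal: S3, S4, S7, S8, S9, S10 → 6.

6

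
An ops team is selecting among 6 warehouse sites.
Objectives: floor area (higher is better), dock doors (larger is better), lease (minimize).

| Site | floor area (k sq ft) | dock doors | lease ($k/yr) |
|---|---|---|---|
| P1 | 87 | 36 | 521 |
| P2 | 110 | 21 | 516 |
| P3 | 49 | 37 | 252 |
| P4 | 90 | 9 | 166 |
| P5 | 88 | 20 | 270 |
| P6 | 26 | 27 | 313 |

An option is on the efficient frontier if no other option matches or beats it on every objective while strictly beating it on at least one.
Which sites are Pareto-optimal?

P1, P2, P3, P4, P5

P1: not dominated.
P2: not dominated (best floor area).
P3: not dominated (best dock doors).
P4: not dominated (best lease).
P5: not dominated.
P6: dominated by P3 (floor area 49≥26, dock doors 37≥27, lease 252≤313).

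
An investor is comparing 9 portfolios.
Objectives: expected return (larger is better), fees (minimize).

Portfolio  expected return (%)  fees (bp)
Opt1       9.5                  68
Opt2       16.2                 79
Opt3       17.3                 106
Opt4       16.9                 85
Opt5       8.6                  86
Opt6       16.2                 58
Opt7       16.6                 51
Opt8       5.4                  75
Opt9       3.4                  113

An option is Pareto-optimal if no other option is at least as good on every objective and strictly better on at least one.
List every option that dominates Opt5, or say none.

Opt1: expected return 9.5≥8.6, fees 68≤86 — dominates Opt5.
Opt2: expected return 16.2≥8.6, fees 79≤86 — dominates Opt5.
Opt4: expected return 16.9≥8.6, fees 85≤86 — dominates Opt5.
Opt6: expected return 16.2≥8.6, fees 58≤86 — dominates Opt5.
Opt7: expected return 16.6≥8.6, fees 51≤86 — dominates Opt5.
Others (Opt3, Opt8, Opt9) are each worse than Opt5 on at least one objective.

Opt1, Opt2, Opt4, Opt6, Opt7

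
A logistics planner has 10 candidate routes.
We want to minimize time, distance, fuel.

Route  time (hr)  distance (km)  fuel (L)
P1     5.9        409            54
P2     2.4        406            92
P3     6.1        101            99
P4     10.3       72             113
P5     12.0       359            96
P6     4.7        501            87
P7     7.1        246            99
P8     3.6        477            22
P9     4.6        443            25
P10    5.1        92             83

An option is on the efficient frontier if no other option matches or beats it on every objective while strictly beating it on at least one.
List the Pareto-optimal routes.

P1: not dominated.
P2: not dominated (best time).
P3: dominated by P10 (time 5.1≤6.1, distance 92≤101, fuel 83≤99).
P4: not dominated (best distance).
P5: dominated by P10 (time 5.1≤12.0, distance 92≤359, fuel 83≤96).
P6: dominated by P8 (time 3.6≤4.7, distance 477≤501, fuel 22≤87).
P7: dominated by P3 (time 6.1≤7.1, distance 101≤246, fuel 99≤99).
P8: not dominated (best fuel).
P9: not dominated.
P10: not dominated.

P1, P2, P4, P8, P9, P10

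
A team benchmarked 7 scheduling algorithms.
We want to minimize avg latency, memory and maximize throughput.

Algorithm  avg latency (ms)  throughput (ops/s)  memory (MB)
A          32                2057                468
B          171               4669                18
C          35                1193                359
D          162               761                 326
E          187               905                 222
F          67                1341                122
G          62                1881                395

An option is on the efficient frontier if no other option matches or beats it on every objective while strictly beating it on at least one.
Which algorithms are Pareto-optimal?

A, B, C, F, G

A: not dominated (best avg latency).
B: not dominated (best throughput).
C: not dominated.
D: dominated by F (avg latency 67≤162, throughput 1341≥761, memory 122≤326).
E: dominated by B (avg latency 171≤187, throughput 4669≥905, memory 18≤222).
F: not dominated.
G: not dominated.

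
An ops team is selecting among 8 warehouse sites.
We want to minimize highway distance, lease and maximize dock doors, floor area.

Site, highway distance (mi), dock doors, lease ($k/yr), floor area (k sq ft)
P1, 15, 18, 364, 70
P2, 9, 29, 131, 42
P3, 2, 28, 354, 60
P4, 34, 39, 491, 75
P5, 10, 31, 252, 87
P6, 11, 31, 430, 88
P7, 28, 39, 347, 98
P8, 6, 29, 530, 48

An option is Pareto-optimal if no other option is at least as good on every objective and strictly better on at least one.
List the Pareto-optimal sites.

P2, P3, P5, P6, P7, P8

P1: dominated by P5 (highway distance 10≤15, dock doors 31≥18, lease 252≤364, floor area 87≥70).
P2: not dominated (best lease).
P3: not dominated (best highway distance).
P4: dominated by P7 (highway distance 28≤34, dock doors 39≥39, lease 347≤491, floor area 98≥75).
P5: not dominated.
P6: not dominated.
P7: not dominated (best floor area).
P8: not dominated.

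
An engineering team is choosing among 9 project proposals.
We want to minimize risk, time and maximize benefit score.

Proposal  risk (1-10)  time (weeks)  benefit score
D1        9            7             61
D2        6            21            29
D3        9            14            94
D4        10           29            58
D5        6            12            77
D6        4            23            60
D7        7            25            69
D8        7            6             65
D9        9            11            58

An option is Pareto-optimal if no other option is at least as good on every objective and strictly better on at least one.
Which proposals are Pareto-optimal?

D1: dominated by D8 (risk 7≤9, time 6≤7, benefit score 65≥61).
D2: dominated by D5 (risk 6≤6, time 12≤21, benefit score 77≥29).
D3: not dominated (best benefit score).
D4: dominated by D1 (risk 9≤10, time 7≤29, benefit score 61≥58).
D5: not dominated.
D6: not dominated (best risk).
D7: dominated by D5 (risk 6≤7, time 12≤25, benefit score 77≥69).
D8: not dominated (best time).
D9: dominated by D1 (risk 9≤9, time 7≤11, benefit score 61≥58).

D3, D5, D6, D8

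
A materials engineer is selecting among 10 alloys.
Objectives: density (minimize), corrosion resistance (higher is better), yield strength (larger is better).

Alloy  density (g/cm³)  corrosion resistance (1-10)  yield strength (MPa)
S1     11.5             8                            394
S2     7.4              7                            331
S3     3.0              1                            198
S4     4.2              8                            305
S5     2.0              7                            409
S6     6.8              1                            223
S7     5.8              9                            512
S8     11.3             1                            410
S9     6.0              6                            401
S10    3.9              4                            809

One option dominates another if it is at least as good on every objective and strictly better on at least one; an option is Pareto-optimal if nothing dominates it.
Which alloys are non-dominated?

S4, S5, S7, S10

S1: dominated by S7 (density 5.8≤11.5, corrosion resistance 9≥8, yield strength 512≥394).
S2: dominated by S5 (density 2.0≤7.4, corrosion resistance 7≥7, yield strength 409≥331).
S3: dominated by S5 (density 2.0≤3.0, corrosion resistance 7≥1, yield strength 409≥198).
S4: not dominated.
S5: not dominated (best density).
S6: dominated by S4 (density 4.2≤6.8, corrosion resistance 8≥1, yield strength 305≥223).
S7: not dominated (best corrosion resistance).
S8: dominated by S7 (density 5.8≤11.3, corrosion resistance 9≥1, yield strength 512≥410).
S9: dominated by S5 (density 2.0≤6.0, corrosion resistance 7≥6, yield strength 409≥401).
S10: not dominated (best yield strength).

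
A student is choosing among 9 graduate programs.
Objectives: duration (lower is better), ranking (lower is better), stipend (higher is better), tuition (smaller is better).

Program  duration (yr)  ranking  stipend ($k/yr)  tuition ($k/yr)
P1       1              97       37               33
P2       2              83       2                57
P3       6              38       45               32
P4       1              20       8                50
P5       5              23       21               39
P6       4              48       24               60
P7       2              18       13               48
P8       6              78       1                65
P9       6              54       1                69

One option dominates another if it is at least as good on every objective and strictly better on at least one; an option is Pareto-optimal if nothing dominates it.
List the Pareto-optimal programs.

P1, P3, P4, P5, P6, P7

P1: not dominated.
P2: dominated by P4 (duration 1≤2, ranking 20≤83, stipend 8≥2, tuition 50≤57).
P3: not dominated (best stipend).
P4: not dominated.
P5: not dominated.
P6: not dominated.
P7: not dominated (best ranking).
P8: dominated by P3 (duration 6≤6, ranking 38≤78, stipend 45≥1, tuition 32≤65).
P9: dominated by P3 (duration 6≤6, ranking 38≤54, stipend 45≥1, tuition 32≤69).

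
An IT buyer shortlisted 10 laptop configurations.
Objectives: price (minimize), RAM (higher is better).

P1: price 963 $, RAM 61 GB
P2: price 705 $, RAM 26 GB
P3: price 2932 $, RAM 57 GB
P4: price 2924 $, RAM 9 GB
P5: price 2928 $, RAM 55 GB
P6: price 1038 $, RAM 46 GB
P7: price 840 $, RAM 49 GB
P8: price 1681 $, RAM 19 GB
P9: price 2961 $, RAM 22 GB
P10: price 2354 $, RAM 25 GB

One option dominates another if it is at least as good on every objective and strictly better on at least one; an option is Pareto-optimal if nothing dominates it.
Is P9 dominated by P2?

Yes

P2 vs P9: price 705≤2961, RAM 26≥22 — P2 is at least as good on every objective with at least one strict improvement.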